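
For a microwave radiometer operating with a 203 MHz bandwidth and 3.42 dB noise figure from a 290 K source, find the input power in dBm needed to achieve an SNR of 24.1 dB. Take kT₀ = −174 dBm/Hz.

Sensitivity = −174 + 10 log₁₀(B) + NF + SNR_min
= −174 + 83.07 + 3.42 + 24.1
= −63.41 dBm → −63.4 dBm

−63.4 dBm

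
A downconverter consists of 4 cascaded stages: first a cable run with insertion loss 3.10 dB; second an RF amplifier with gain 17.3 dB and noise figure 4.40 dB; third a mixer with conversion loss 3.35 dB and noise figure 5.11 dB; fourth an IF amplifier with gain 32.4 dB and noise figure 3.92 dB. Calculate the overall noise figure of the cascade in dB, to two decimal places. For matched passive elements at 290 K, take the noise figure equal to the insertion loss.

Convert to linear (a loss of L dB is a gain of −L dB): F_i = 10^(NF_i/10), G_i = 10^(G_i,dB/10)
  Stage 1: F_1 = 10^(3.10/10) = 2.042, G_1 = 10^(−3.10/10) = 0.4898
  Stage 2: F_2 = 10^(4.40/10) = 2.754, G_2 = 10^(17.3/10) = 53.70
  Stage 3: F_3 = 10^(5.11/10) = 3.243, G_3 = 10^(−3.35/10) = 0.4624
  Stage 4: F_4 = 10^(3.92/10) = 2.466, G_4 = 10^(32.4/10) = 1738
Friis cascade:
  F = 2.042 + (2.754 − 1)/0.4898 + (3.243 − 1)/26.30 + (2.466 − 1)/12.16 = 5.829
NF = 10 log₁₀(5.829) = 7.66 dB

7.66 dB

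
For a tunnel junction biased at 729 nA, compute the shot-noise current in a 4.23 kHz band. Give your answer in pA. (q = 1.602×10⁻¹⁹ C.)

31.4 pA

I_n = √(2qI·B)
2qI·B = 2 × 1.602×10⁻¹⁹ × 7.29×10⁻⁷ × 4.23×10³ = 9.88×10⁻²² A²
I_n = √(9.88×10⁻²²) = 3.14×10⁻¹¹ A = 31.4 pA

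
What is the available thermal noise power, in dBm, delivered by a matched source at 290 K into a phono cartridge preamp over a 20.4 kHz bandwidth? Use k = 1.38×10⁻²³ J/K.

P_n = kTB = 1.38×10⁻²³ × 290 × 2.04×10⁴ = 8.16×10⁻¹⁷ W
In dBm: 10 log₁₀(8.16×10⁻¹⁷ / 10⁻³) = −130.9 dBm

−130.9 dBm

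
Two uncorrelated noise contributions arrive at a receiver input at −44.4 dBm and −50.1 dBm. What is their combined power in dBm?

−43.4 dBm

Convert to linear, add, convert back:
P₁ = 3.63×10⁻⁸ W, P₂ = 9.77×10⁻⁹ W
P_tot = 4.61×10⁻⁸ W → 10 log₁₀(P_tot / 10⁻³) = −43.4 dBm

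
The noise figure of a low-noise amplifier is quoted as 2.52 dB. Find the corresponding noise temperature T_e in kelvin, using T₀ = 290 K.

F = 10^(2.52/10) = 1.78649
T_e = (F − 1)·T₀ = (1.78649 − 1) × 290 = 228 K

228 K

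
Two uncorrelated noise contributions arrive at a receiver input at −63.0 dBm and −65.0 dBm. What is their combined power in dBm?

−60.9 dBm

Convert to linear, add, convert back:
P₁ = 5.01×10⁻¹⁰ W, P₂ = 3.16×10⁻¹⁰ W
P_tot = 8.17×10⁻¹⁰ W → 10 log₁₀(P_tot / 10⁻³) = −60.9 dBm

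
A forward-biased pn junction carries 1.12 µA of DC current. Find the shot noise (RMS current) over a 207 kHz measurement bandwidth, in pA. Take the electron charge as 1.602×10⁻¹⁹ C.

I_n = √(2qI·B)
2qI·B = 2 × 1.602×10⁻¹⁹ × 1.12×10⁻⁶ × 2.07×10⁵ = 7.43×10⁻²⁰ A²
I_n = √(7.43×10⁻²⁰) = 2.73×10⁻¹⁰ A = 273 pA

273 pA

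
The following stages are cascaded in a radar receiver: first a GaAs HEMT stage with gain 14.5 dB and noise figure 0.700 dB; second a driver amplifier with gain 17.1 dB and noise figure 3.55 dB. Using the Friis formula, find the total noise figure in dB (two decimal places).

0.86 dB

Convert to linear (a loss of L dB is a gain of −L dB): F_i = 10^(NF_i/10), G_i = 10^(G_i,dB/10)
  Stage 1: F_1 = 10^(0.700/10) = 1.175, G_1 = 10^(14.5/10) = 28.18
  Stage 2: F_2 = 10^(3.55/10) = 2.265, G_2 = 10^(17.1/10) = 51.29
Friis cascade:
  F = 1.175 + (2.265 − 1)/28.18 = 1.220
NF = 10 log₁₀(1.220) = 0.86 dB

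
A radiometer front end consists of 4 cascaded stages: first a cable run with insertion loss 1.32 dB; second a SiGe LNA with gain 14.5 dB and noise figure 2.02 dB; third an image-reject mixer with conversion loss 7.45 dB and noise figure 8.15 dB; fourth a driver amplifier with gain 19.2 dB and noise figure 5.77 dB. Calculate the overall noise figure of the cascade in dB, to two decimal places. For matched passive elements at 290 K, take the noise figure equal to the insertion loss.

Convert to linear (a loss of L dB is a gain of −L dB): F_i = 10^(NF_i/10), G_i = 10^(G_i,dB/10)
  Stage 1: F_1 = 10^(1.32/10) = 1.355, G_1 = 10^(−1.32/10) = 0.7379
  Stage 2: F_2 = 10^(2.02/10) = 1.592, G_2 = 10^(14.5/10) = 28.18
  Stage 3: F_3 = 10^(8.15/10) = 6.531, G_3 = 10^(−7.45/10) = 0.1799
  Stage 4: F_4 = 10^(5.77/10) = 3.776, G_4 = 10^(19.2/10) = 83.18
Friis cascade:
  F = 1.355 + (1.592 − 1)/0.7379 + (6.531 − 1)/20.80 + (3.776 − 1)/3.741 = 3.166
NF = 10 log₁₀(3.166) = 5.00 dB

5.00 dB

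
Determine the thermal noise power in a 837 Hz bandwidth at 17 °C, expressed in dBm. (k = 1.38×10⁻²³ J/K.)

−144.7 dBm

T = 17 °C + 273.15 = 290.15 K
P_n = kTB = 1.38×10⁻²³ × 290.15 × 8.37×10² = 3.35×10⁻¹⁸ W
In dBm: 10 log₁₀(3.35×10⁻¹⁸ / 10⁻³) = −144.7 dBm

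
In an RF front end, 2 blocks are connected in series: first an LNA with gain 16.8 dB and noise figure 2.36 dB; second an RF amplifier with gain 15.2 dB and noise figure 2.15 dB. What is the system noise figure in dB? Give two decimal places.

2.39 dB

Convert to linear (a loss of L dB is a gain of −L dB): F_i = 10^(NF_i/10), G_i = 10^(G_i,dB/10)
  Stage 1: F_1 = 10^(2.36/10) = 1.722, G_1 = 10^(16.8/10) = 47.86
  Stage 2: F_2 = 10^(2.15/10) = 1.641, G_2 = 10^(15.2/10) = 33.11
Friis cascade:
  F = 1.722 + (1.641 − 1)/47.86 = 1.735
NF = 10 log₁₀(1.735) = 2.39 dB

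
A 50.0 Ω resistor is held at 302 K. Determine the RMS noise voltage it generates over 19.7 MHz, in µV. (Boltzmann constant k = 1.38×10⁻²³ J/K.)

V_n = √(4kTRB)
4kTRB = 4 × 1.38×10⁻²³ × 302 × 5.00×10¹ × 1.97×10⁷ = 1.64×10⁻¹¹ V²
V_n = √(1.64×10⁻¹¹) = 4.05×10⁻⁶ V = 4.05 µV

4.05 µV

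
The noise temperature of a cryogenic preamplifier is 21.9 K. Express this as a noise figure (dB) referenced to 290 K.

F = 1 + T_e/T₀ = 1 + 21.9/290 = 1.07552
NF = 10 log₁₀(1.07552) = 0.316 dB

0.316 dB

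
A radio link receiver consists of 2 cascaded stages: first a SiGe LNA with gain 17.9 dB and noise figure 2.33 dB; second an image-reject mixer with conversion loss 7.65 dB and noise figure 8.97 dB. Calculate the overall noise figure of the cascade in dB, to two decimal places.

2.60 dB

Convert to linear (a loss of L dB is a gain of −L dB): F_i = 10^(NF_i/10), G_i = 10^(G_i,dB/10)
  Stage 1: F_1 = 10^(2.33/10) = 1.710, G_1 = 10^(17.9/10) = 61.66
  Stage 2: F_2 = 10^(8.97/10) = 7.889, G_2 = 10^(−7.65/10) = 0.1718
Friis cascade:
  F = 1.710 + (7.889 − 1)/61.66 = 1.822
NF = 10 log₁₀(1.822) = 2.60 dB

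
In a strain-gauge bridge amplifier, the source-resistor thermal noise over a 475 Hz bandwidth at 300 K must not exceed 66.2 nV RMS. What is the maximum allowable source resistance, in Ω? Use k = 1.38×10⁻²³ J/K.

Johnson–Nyquist: V_n = √(4kTRB) ⇒ R = V_n² / (4kTB)
4kTB = 4 × 1.38×10⁻²³ × 300 × 4.75×10² = 7.87×10⁻¹⁸
R = (6.62×10⁻⁸)² / 7.87×10⁻¹⁸ = 5.57×10² Ω = 557 Ω

557 Ω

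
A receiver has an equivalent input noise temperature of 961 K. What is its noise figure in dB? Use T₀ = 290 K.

6.35 dB

F = 1 + T_e/T₀ = 1 + 961/290 = 4.31379
NF = 10 log₁₀(4.31379) = 6.35 dB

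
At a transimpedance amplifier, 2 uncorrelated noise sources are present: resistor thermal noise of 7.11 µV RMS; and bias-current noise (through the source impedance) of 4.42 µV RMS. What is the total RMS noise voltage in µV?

8.37 µV

Uncorrelated sources add in power (mean-square): V_tot = √(ΣV_i²)
V_tot = √[(7.11×10⁻⁶)² + (4.42×10⁻⁶)²] = 8.37×10⁻⁶ V = 8.37 µV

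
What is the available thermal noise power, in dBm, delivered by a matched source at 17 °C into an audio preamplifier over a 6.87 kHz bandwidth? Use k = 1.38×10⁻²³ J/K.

T = 17 °C + 273.15 = 290.15 K
P_n = kTB = 1.38×10⁻²³ × 290.15 × 6.87×10³ = 2.75×10⁻¹⁷ W
In dBm: 10 log₁₀(2.75×10⁻¹⁷ / 10⁻³) = −135.6 dBm

−135.6 dBm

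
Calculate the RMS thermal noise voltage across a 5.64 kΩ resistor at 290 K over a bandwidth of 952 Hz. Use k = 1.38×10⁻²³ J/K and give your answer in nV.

293 nV

V_n = √(4kTRB)
4kTRB = 4 × 1.38×10⁻²³ × 290 × 5.64×10³ × 9.52×10² = 8.60×10⁻¹⁴ V²
V_n = √(8.60×10⁻¹⁴) = 2.93×10⁻⁷ V = 293 nV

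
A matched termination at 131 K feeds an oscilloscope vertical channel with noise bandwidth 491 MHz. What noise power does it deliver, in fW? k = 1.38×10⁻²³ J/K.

P_n = kTB = 1.38×10⁻²³ × 131 × 4.91×10⁸ = 8.88×10⁻¹³ W = 888 fW

888 fW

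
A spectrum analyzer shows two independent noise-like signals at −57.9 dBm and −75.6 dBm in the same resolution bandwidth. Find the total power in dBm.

−57.8 dBm

Convert to linear, add, convert back:
P₁ = 1.62×10⁻⁹ W, P₂ = 2.75×10⁻¹¹ W
P_tot = 1.65×10⁻⁹ W → 10 log₁₀(P_tot / 10⁻³) = −57.8 dBm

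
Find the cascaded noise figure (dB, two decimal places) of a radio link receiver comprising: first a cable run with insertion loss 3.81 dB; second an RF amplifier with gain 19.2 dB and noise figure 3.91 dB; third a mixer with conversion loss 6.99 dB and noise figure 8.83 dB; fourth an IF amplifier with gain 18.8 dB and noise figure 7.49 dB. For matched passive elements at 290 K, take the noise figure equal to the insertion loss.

Convert to linear (a loss of L dB is a gain of −L dB): F_i = 10^(NF_i/10), G_i = 10^(G_i,dB/10)
  Stage 1: F_1 = 10^(3.81/10) = 2.404, G_1 = 10^(−3.81/10) = 0.4159
  Stage 2: F_2 = 10^(3.91/10) = 2.460, G_2 = 10^(19.2/10) = 83.18
  Stage 3: F_3 = 10^(8.83/10) = 7.638, G_3 = 10^(−6.99/10) = 0.2000
  Stage 4: F_4 = 10^(7.49/10) = 5.610, G_4 = 10^(18.8/10) = 75.86
Friis cascade:
  F = 2.404 + (2.460 − 1)/0.4159 + (7.638 − 1)/34.59 + (5.610 − 1)/6.918 = 6.774
NF = 10 log₁₀(6.774) = 8.31 dB

8.31 dB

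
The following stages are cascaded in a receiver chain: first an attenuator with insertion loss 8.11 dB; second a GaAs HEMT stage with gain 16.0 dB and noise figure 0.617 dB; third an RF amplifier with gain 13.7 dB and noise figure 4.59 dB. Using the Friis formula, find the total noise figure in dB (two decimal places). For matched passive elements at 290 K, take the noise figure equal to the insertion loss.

Convert to linear (a loss of L dB is a gain of −L dB): F_i = 10^(NF_i/10), G_i = 10^(G_i,dB/10)
  Stage 1: F_1 = 10^(8.11/10) = 6.471, G_1 = 10^(−8.11/10) = 0.1545
  Stage 2: F_2 = 10^(0.617/10) = 1.153, G_2 = 10^(16.0/10) = 39.81
  Stage 3: F_3 = 10^(4.59/10) = 2.877, G_3 = 10^(13.7/10) = 23.44
Friis cascade:
  F = 6.471 + (1.153 − 1)/0.1545 + (2.877 − 1)/6.152 = 7.765
NF = 10 log₁₀(7.765) = 8.90 dB

8.90 dB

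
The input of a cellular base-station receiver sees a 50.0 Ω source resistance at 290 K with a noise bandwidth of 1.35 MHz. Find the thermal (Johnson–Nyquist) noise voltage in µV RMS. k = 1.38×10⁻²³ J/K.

1.04 µV

V_n = √(4kTRB)
4kTRB = 4 × 1.38×10⁻²³ × 290 × 5.00×10¹ × 1.35×10⁶ = 1.08×10⁻¹² V²
V_n = √(1.08×10⁻¹²) = 1.04×10⁻⁶ V = 1.04 µV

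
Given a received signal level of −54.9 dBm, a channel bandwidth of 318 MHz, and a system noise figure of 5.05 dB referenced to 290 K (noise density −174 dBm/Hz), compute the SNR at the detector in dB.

Noise floor: N = −174 + 10 log₁₀(B) + NF
10 log₁₀(3.18×10⁸) = 85.02 dB
N = −174 + 85.02 + 5.05 = −83.93 dBm
SNR = P_sig − N = −54.9 − (−83.93) = 29.03 dB → 29.0 dB

29.0 dB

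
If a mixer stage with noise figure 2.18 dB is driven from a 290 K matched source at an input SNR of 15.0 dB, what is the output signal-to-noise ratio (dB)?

By definition F = SNR_in/SNR_out, so in dB: SNR_out = SNR_in − NF
SNR_out = 15.0 − 2.18 = 12.82 dB

12.82 dB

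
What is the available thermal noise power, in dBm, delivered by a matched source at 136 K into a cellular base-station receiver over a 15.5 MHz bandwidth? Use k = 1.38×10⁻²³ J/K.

P_n = kTB = 1.38×10⁻²³ × 136 × 1.55×10⁷ = 2.91×10⁻¹⁴ W
In dBm: 10 log₁₀(2.91×10⁻¹⁴ / 10⁻³) = −105.4 dBm

−105.4 dBm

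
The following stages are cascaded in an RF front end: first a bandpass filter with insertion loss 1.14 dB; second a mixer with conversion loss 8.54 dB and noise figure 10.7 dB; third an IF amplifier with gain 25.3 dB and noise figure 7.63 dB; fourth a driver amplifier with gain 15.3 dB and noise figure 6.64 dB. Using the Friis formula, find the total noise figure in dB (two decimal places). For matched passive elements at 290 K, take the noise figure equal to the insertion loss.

Convert to linear (a loss of L dB is a gain of −L dB): F_i = 10^(NF_i/10), G_i = 10^(G_i,dB/10)
  Stage 1: F_1 = 10^(1.14/10) = 1.300, G_1 = 10^(−1.14/10) = 0.7691
  Stage 2: F_2 = 10^(10.7/10) = 11.75, G_2 = 10^(−8.54/10) = 0.1400
  Stage 3: F_3 = 10^(7.63/10) = 5.794, G_3 = 10^(25.3/10) = 338.8
  Stage 4: F_4 = 10^(6.64/10) = 4.613, G_4 = 10^(15.3/10) = 33.88
Friis cascade:
  F = 1.300 + (11.75 − 1)/0.7691 + (5.794 − 1)/0.1076 + (4.613 − 1)/36.48 = 59.91
NF = 10 log₁₀(59.91) = 17.78 dB

17.78 dB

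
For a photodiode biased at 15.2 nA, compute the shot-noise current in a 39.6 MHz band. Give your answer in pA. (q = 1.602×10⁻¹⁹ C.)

I_n = √(2qI·B)
2qI·B = 2 × 1.602×10⁻¹⁹ × 1.52×10⁻⁸ × 3.96×10⁷ = 1.93×10⁻¹⁹ A²
I_n = √(1.93×10⁻¹⁹) = 4.39×10⁻¹⁰ A = 439 pA

439 pA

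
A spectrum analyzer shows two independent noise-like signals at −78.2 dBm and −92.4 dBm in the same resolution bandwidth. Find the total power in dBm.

−78.0 dBm

Convert to linear, add, convert back:
P₁ = 1.51×10⁻¹¹ W, P₂ = 5.75×10⁻¹³ W
P_tot = 1.57×10⁻¹¹ W → 10 log₁₀(P_tot / 10⁻³) = −78.0 dBm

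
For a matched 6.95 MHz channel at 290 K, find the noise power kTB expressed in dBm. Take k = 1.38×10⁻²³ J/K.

P_n = kTB = 1.38×10⁻²³ × 290 × 6.95×10⁶ = 2.78×10⁻¹⁴ W
In dBm: 10 log₁₀(2.78×10⁻¹⁴ / 10⁻³) = −105.6 dBm

−105.6 dBm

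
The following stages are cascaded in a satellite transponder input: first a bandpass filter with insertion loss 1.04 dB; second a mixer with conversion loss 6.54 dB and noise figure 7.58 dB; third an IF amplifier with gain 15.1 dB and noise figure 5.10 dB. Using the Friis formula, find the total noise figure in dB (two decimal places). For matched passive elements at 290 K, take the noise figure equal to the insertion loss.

Convert to linear (a loss of L dB is a gain of −L dB): F_i = 10^(NF_i/10), G_i = 10^(G_i,dB/10)
  Stage 1: F_1 = 10^(1.04/10) = 1.271, G_1 = 10^(−1.04/10) = 0.7870
  Stage 2: F_2 = 10^(7.58/10) = 5.728, G_2 = 10^(−6.54/10) = 0.2218
  Stage 3: F_3 = 10^(5.10/10) = 3.236, G_3 = 10^(15.1/10) = 32.36
Friis cascade:
  F = 1.271 + (5.728 − 1)/0.7870 + (3.236 − 1)/0.1746 = 20.09
NF = 10 log₁₀(20.09) = 13.03 dB

13.03 dB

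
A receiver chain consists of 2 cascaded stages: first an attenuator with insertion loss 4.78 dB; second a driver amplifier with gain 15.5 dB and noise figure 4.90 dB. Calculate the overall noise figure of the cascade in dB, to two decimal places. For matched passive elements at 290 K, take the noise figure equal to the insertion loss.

Convert to linear (a loss of L dB is a gain of −L dB): F_i = 10^(NF_i/10), G_i = 10^(G_i,dB/10)
  Stage 1: F_1 = 10^(4.78/10) = 3.006, G_1 = 10^(−4.78/10) = 0.3327
  Stage 2: F_2 = 10^(4.90/10) = 3.090, G_2 = 10^(15.5/10) = 35.48
Friis cascade:
  F = 3.006 + (3.090 − 1)/0.3327 = 9.290
NF = 10 log₁₀(9.290) = 9.68 dB

9.68 dB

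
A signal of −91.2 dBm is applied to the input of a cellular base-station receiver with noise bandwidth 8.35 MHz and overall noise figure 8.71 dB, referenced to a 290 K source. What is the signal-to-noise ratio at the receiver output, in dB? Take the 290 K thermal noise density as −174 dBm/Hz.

Noise floor: N = −174 + 10 log₁₀(B) + NF
10 log₁₀(8.35×10⁶) = 69.22 dB
N = −174 + 69.22 + 8.71 = −96.07 dBm
SNR = P_sig − N = −91.2 − (−96.07) = 4.87 dB → 4.9 dB

4.9 dB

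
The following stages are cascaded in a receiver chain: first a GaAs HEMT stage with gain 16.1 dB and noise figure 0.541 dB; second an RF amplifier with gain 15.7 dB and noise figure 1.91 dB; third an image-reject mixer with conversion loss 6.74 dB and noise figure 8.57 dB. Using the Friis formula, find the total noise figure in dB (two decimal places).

Convert to linear (a loss of L dB is a gain of −L dB): F_i = 10^(NF_i/10), G_i = 10^(G_i,dB/10)
  Stage 1: F_1 = 10^(0.541/10) = 1.133, G_1 = 10^(16.1/10) = 40.74
  Stage 2: F_2 = 10^(1.91/10) = 1.552, G_2 = 10^(15.7/10) = 37.15
  Stage 3: F_3 = 10^(8.57/10) = 7.194, G_3 = 10^(−6.74/10) = 0.2118
Friis cascade:
  F = 1.133 + (1.552 − 1)/40.74 + (7.194 − 1)/1514 = 1.150
NF = 10 log₁₀(1.150) = 0.61 dB

0.61 dB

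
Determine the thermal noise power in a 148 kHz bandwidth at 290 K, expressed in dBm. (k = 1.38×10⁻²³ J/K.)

P_n = kTB = 1.38×10⁻²³ × 290 × 1.48×10⁵ = 5.92×10⁻¹⁶ W
In dBm: 10 log₁₀(5.92×10⁻¹⁶ / 10⁻³) = −122.3 dBm

−122.3 dBm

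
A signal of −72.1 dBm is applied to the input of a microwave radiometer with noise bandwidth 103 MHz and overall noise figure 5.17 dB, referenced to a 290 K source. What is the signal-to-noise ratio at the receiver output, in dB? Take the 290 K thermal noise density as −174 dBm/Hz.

Noise floor: N = −174 + 10 log₁₀(B) + NF
10 log₁₀(1.03×10⁸) = 80.13 dB
N = −174 + 80.13 + 5.17 = −88.70 dBm
SNR = P_sig − N = −72.1 − (−88.70) = 16.60 dB → 16.6 dB

16.6 dB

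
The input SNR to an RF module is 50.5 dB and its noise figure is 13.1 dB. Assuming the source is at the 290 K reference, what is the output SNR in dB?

37.4 dB

By definition F = SNR_in/SNR_out, so in dB: SNR_out = SNR_in − NF
SNR_out = 50.5 − 13.1 = 37.4 dB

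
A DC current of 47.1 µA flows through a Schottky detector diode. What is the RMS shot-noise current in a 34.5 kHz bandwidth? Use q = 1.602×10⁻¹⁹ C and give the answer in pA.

722 pA

I_n = √(2qI·B)
2qI·B = 2 × 1.602×10⁻¹⁹ × 4.71×10⁻⁵ × 3.45×10⁴ = 5.21×10⁻¹⁹ A²
I_n = √(5.21×10⁻¹⁹) = 7.22×10⁻¹⁰ A = 722 pA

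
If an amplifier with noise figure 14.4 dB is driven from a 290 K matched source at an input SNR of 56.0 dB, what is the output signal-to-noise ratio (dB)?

By definition F = SNR_in/SNR_out, so in dB: SNR_out = SNR_in − NF
SNR_out = 56.0 − 14.4 = 41.6 dB

41.6 dB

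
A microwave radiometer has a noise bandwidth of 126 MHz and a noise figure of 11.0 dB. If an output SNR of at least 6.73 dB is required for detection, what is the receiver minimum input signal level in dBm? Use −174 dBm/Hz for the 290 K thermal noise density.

Sensitivity = −174 + 10 log₁₀(B) + NF + SNR_min
= −174 + 81 + 11.0 + 6.73
= −75.27 dBm → −75.3 dBm

−75.3 dBm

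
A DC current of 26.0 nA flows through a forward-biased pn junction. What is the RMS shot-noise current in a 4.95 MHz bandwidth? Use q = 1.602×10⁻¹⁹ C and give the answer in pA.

203 pA

I_n = √(2qI·B)
2qI·B = 2 × 1.602×10⁻¹⁹ × 2.60×10⁻⁸ × 4.95×10⁶ = 4.12×10⁻²⁰ A²
I_n = √(4.12×10⁻²⁰) = 2.03×10⁻¹⁰ A = 203 pA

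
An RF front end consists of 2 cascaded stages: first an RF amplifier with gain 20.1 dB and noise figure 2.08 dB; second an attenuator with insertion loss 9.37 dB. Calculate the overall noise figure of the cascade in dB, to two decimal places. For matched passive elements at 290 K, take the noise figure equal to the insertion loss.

2.28 dB

Convert to linear (a loss of L dB is a gain of −L dB): F_i = 10^(NF_i/10), G_i = 10^(G_i,dB/10)
  Stage 1: F_1 = 10^(2.08/10) = 1.614, G_1 = 10^(20.1/10) = 102.3
  Stage 2: F_2 = 10^(9.37/10) = 8.650, G_2 = 10^(−9.37/10) = 0.1156
Friis cascade:
  F = 1.614 + (8.650 − 1)/102.3 = 1.689
NF = 10 log₁₀(1.689) = 2.28 dB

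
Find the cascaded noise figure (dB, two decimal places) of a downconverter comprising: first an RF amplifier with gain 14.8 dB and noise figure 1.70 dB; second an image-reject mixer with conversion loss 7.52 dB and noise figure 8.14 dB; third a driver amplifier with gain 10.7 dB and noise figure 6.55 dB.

Convert to linear (a loss of L dB is a gain of −L dB): F_i = 10^(NF_i/10), G_i = 10^(G_i,dB/10)
  Stage 1: F_1 = 10^(1.70/10) = 1.479, G_1 = 10^(14.8/10) = 30.20
  Stage 2: F_2 = 10^(8.14/10) = 6.516, G_2 = 10^(−7.52/10) = 0.1770
  Stage 3: F_3 = 10^(6.55/10) = 4.519, G_3 = 10^(10.7/10) = 11.75
Friis cascade:
  F = 1.479 + (6.516 − 1)/30.20 + (4.519 − 1)/5.346 = 2.320
NF = 10 log₁₀(2.320) = 3.65 dB

3.65 dB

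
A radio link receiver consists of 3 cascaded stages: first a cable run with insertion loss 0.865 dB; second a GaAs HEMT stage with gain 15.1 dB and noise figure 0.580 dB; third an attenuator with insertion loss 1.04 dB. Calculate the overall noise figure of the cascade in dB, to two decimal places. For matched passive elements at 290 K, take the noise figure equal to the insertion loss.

1.48 dB

Convert to linear (a loss of L dB is a gain of −L dB): F_i = 10^(NF_i/10), G_i = 10^(G_i,dB/10)
  Stage 1: F_1 = 10^(0.865/10) = 1.220, G_1 = 10^(−0.865/10) = 0.8194
  Stage 2: F_2 = 10^(0.580/10) = 1.143, G_2 = 10^(15.1/10) = 32.36
  Stage 3: F_3 = 10^(1.04/10) = 1.271, G_3 = 10^(−1.04/10) = 0.7870
Friis cascade:
  F = 1.220 + (1.143 − 1)/0.8194 + (1.271 − 1)/26.52 = 1.405
NF = 10 log₁₀(1.405) = 1.48 dB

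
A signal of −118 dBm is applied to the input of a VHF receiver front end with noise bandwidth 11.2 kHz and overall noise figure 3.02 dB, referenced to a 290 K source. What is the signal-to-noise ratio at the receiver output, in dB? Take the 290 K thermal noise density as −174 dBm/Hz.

Noise floor: N = −174 + 10 log₁₀(B) + NF
10 log₁₀(1.12×10⁴) = 40.49 dB
N = −174 + 40.49 + 3.02 = −130.49 dBm
SNR = P_sig − N = −118 − (−130.49) = 12.49 dB → 12.5 dB

12.5 dB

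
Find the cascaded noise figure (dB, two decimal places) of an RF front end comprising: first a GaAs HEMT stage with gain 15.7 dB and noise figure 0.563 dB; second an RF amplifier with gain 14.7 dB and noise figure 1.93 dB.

Convert to linear (a loss of L dB is a gain of −L dB): F_i = 10^(NF_i/10), G_i = 10^(G_i,dB/10)
  Stage 1: F_1 = 10^(0.563/10) = 1.138, G_1 = 10^(15.7/10) = 37.15
  Stage 2: F_2 = 10^(1.93/10) = 1.560, G_2 = 10^(14.7/10) = 29.51
Friis cascade:
  F = 1.138 + (1.560 − 1)/37.15 = 1.153
NF = 10 log₁₀(1.153) = 0.62 dB

0.62 dB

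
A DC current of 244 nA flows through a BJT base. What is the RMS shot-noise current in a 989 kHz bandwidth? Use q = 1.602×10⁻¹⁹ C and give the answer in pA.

278 pA

I_n = √(2qI·B)
2qI·B = 2 × 1.602×10⁻¹⁹ × 2.44×10⁻⁷ × 9.89×10⁵ = 7.73×10⁻²⁰ A²
I_n = √(7.73×10⁻²⁰) = 2.78×10⁻¹⁰ A = 278 pA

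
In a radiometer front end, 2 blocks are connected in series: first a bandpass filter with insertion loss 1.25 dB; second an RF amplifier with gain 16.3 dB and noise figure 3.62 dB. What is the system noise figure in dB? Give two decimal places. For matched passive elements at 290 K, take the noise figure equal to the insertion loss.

Convert to linear (a loss of L dB is a gain of −L dB): F_i = 10^(NF_i/10), G_i = 10^(G_i,dB/10)
  Stage 1: F_1 = 10^(1.25/10) = 1.334, G_1 = 10^(−1.25/10) = 0.7499
  Stage 2: F_2 = 10^(3.62/10) = 2.301, G_2 = 10^(16.3/10) = 42.66
Friis cascade:
  F = 1.334 + (2.301 − 1)/0.7499 = 3.069
NF = 10 log₁₀(3.069) = 4.87 dB

4.87 dB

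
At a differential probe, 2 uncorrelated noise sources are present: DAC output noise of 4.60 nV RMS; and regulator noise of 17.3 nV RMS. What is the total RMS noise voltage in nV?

Uncorrelated sources add in power (mean-square): V_tot = √(ΣV_i²)
V_tot = √[(4.60×10⁻⁹)² + (1.73×10⁻⁸)²] = 1.79×10⁻⁸ V = 17.9 nV

17.9 nV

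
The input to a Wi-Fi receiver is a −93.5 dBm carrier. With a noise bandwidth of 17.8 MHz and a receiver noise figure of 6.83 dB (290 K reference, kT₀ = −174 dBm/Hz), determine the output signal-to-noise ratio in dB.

Noise floor: N = −174 + 10 log₁₀(B) + NF
10 log₁₀(1.78×10⁷) = 72.5 dB
N = −174 + 72.5 + 6.83 = −94.67 dBm
SNR = P_sig − N = −93.5 − (−94.67) = 1.17 dB → 1.2 dB

1.2 dB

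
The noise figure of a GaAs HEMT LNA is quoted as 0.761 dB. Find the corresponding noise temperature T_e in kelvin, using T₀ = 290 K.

55.5 K

F = 10^(0.761/10) = 1.19152
T_e = (F − 1)·T₀ = (1.19152 − 1) × 290 = 55.5 K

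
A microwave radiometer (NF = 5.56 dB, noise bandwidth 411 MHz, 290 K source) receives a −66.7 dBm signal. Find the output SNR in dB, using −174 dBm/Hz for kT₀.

Noise floor: N = −174 + 10 log₁₀(B) + NF
10 log₁₀(4.11×10⁸) = 86.14 dB
N = −174 + 86.14 + 5.56 = −82.30 dBm
SNR = P_sig − N = −66.7 − (−82.30) = 15.60 dB → 15.6 dB

15.6 dB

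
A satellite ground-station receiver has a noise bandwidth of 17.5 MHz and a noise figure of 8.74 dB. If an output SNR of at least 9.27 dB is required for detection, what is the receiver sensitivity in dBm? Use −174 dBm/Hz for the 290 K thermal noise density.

−83.6 dBm

Sensitivity = −174 + 10 log₁₀(B) + NF + SNR_min
= −174 + 72.43 + 8.74 + 9.27
= −83.56 dBm → −83.6 dBm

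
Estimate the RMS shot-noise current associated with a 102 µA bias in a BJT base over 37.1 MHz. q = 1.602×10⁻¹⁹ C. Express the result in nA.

34.8 nA

I_n = √(2qI·B)
2qI·B = 2 × 1.602×10⁻¹⁹ × 1.02×10⁻⁴ × 3.71×10⁷ = 1.21×10⁻¹⁵ A²
I_n = √(1.21×10⁻¹⁵) = 3.48×10⁻⁸ A = 34.8 nA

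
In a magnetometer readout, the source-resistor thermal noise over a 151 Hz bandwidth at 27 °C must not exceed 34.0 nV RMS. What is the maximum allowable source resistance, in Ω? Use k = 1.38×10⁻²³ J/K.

T = 27 °C + 273.15 = 300.15 K
Johnson–Nyquist: V_n = √(4kTRB) ⇒ R = V_n² / (4kTB)
4kTB = 4 × 1.38×10⁻²³ × 300.15 × 1.51×10² = 2.50×10⁻¹⁸
R = (3.40×10⁻⁸)² / 2.50×10⁻¹⁸ = 4.62×10² Ω = 462 Ω

462 Ω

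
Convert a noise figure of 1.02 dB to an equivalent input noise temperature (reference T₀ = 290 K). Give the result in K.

76.8 K

F = 10^(1.02/10) = 1.26474
T_e = (F − 1)·T₀ = (1.26474 − 1) × 290 = 76.8 K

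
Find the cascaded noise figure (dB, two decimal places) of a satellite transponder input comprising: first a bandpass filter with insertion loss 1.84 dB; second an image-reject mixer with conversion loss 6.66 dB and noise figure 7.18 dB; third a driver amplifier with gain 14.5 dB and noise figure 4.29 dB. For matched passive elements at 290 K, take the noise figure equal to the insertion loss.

12.99 dB

Convert to linear (a loss of L dB is a gain of −L dB): F_i = 10^(NF_i/10), G_i = 10^(G_i,dB/10)
  Stage 1: F_1 = 10^(1.84/10) = 1.528, G_1 = 10^(−1.84/10) = 0.6546
  Stage 2: F_2 = 10^(7.18/10) = 5.224, G_2 = 10^(−6.66/10) = 0.2158
  Stage 3: F_3 = 10^(4.29/10) = 2.685, G_3 = 10^(14.5/10) = 28.18
Friis cascade:
  F = 1.528 + (5.224 − 1)/0.6546 + (2.685 − 1)/0.1413 = 19.91
NF = 10 log₁₀(19.91) = 12.99 dB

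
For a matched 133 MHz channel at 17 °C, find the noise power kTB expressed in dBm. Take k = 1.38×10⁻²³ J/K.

−92.7 dBm

T = 17 °C + 273.15 = 290.15 K
P_n = kTB = 1.38×10⁻²³ × 290.15 × 1.33×10⁸ = 5.33×10⁻¹³ W
In dBm: 10 log₁₀(5.33×10⁻¹³ / 10⁻³) = −92.7 dBm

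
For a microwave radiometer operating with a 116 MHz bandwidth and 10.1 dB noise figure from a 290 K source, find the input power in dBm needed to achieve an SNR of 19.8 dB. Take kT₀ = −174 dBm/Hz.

Sensitivity = −174 + 10 log₁₀(B) + NF + SNR_min
= −174 + 80.64 + 10.1 + 19.8
= −63.46 dBm → −63.5 dBm

−63.5 dBm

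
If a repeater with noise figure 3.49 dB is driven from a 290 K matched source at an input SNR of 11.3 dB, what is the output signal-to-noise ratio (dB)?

By definition F = SNR_in/SNR_out, so in dB: SNR_out = SNR_in − NF
SNR_out = 11.3 − 3.49 = 7.81 dB

7.81 dB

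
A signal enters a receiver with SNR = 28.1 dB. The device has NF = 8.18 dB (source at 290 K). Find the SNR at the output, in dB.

19.92 dB

By definition F = SNR_in/SNR_out, so in dB: SNR_out = SNR_in − NF
SNR_out = 28.1 − 8.18 = 19.92 dB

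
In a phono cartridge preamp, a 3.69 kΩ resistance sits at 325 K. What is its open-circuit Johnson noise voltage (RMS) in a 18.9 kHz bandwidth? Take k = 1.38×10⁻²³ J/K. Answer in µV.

V_n = √(4kTRB)
4kTRB = 4 × 1.38×10⁻²³ × 325 × 3.69×10³ × 1.89×10⁴ = 1.25×10⁻¹² V²
V_n = √(1.25×10⁻¹²) = 1.12×10⁻⁶ V = 1.12 µV

1.12 µV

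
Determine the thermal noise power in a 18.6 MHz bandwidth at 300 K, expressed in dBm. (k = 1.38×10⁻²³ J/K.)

P_n = kTB = 1.38×10⁻²³ × 300 × 1.86×10⁷ = 7.70×10⁻¹⁴ W
In dBm: 10 log₁₀(7.70×10⁻¹⁴ / 10⁻³) = −101.1 dBm

−101.1 dBm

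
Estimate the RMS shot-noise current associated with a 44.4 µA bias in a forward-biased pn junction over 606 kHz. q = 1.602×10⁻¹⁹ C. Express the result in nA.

I_n = √(2qI·B)
2qI·B = 2 × 1.602×10⁻¹⁹ × 4.44×10⁻⁵ × 6.06×10⁵ = 8.62×10⁻¹⁸ A²
I_n = √(8.62×10⁻¹⁸) = 2.94×10⁻⁹ A = 2.94 nA

2.94 nA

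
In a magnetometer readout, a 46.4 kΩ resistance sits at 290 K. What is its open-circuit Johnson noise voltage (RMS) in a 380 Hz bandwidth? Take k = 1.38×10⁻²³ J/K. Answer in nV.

531 nV

V_n = √(4kTRB)
4kTRB = 4 × 1.38×10⁻²³ × 290 × 4.64×10⁴ × 3.80×10² = 2.82×10⁻¹³ V²
V_n = √(2.82×10⁻¹³) = 5.31×10⁻⁷ V = 531 nV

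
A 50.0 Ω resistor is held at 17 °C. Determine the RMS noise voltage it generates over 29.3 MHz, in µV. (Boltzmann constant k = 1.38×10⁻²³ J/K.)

4.84 µV

T = 17 °C + 273.15 = 290.15 K
V_n = √(4kTRB)
4kTRB = 4 × 1.38×10⁻²³ × 290.15 × 5.00×10¹ × 2.93×10⁷ = 2.35×10⁻¹¹ V²
V_n = √(2.35×10⁻¹¹) = 4.84×10⁻⁶ V = 4.84 µV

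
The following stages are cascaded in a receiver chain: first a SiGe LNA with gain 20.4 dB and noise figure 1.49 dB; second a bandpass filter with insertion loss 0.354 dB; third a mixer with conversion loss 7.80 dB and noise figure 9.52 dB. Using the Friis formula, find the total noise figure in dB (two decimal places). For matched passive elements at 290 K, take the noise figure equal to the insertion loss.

Convert to linear (a loss of L dB is a gain of −L dB): F_i = 10^(NF_i/10), G_i = 10^(G_i,dB/10)
  Stage 1: F_1 = 10^(1.49/10) = 1.409, G_1 = 10^(20.4/10) = 109.6
  Stage 2: F_2 = 10^(0.354/10) = 1.085, G_2 = 10^(−0.354/10) = 0.9217
  Stage 3: F_3 = 10^(9.52/10) = 8.954, G_3 = 10^(−7.80/10) = 0.1660
Friis cascade:
  F = 1.409 + (1.085 − 1)/109.6 + (8.954 − 1)/101.1 = 1.489
NF = 10 log₁₀(1.489) = 1.73 dB

1.73 dB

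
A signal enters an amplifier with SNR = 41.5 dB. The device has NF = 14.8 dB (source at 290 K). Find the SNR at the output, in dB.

By definition F = SNR_in/SNR_out, so in dB: SNR_out = SNR_in − NF
SNR_out = 41.5 − 14.8 = 26.7 dB

26.7 dB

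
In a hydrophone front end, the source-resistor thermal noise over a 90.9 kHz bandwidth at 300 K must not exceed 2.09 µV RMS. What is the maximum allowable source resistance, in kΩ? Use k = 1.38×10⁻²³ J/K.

Johnson–Nyquist: V_n = √(4kTRB) ⇒ R = V_n² / (4kTB)
4kTB = 4 × 1.38×10⁻²³ × 300 × 9.09×10⁴ = 1.51×10⁻¹⁵
R = (2.09×10⁻⁶)² / 1.51×10⁻¹⁵ = 2.90×10³ Ω = 2.90 kΩ

2.90 kΩ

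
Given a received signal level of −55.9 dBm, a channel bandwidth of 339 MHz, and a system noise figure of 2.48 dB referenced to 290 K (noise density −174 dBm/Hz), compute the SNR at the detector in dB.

30.3 dB

Noise floor: N = −174 + 10 log₁₀(B) + NF
10 log₁₀(3.39×10⁸) = 85.3 dB
N = −174 + 85.3 + 2.48 = −86.22 dBm
SNR = P_sig − N = −55.9 − (−86.22) = 30.32 dB → 30.3 dB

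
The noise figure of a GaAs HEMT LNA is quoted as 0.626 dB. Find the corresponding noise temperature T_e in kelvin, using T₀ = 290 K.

45.0 K

F = 10^(0.626/10) = 1.15505
T_e = (F − 1)·T₀ = (1.15505 − 1) × 290 = 45.0 K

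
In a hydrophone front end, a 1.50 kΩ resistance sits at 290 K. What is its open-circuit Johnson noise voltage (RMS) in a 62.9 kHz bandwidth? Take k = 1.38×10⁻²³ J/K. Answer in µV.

1.23 µV

V_n = √(4kTRB)
4kTRB = 4 × 1.38×10⁻²³ × 290 × 1.50×10³ × 6.29×10⁴ = 1.51×10⁻¹² V²
V_n = √(1.51×10⁻¹²) = 1.23×10⁻⁶ V = 1.23 µV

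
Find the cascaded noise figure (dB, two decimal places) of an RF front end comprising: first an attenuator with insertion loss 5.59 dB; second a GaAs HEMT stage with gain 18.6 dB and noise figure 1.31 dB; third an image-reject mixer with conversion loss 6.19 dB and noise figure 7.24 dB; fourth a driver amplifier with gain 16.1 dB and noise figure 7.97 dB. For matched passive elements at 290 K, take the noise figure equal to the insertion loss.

Convert to linear (a loss of L dB is a gain of −L dB): F_i = 10^(NF_i/10), G_i = 10^(G_i,dB/10)
  Stage 1: F_1 = 10^(5.59/10) = 3.622, G_1 = 10^(−5.59/10) = 0.2761
  Stage 2: F_2 = 10^(1.31/10) = 1.352, G_2 = 10^(18.6/10) = 72.44
  Stage 3: F_3 = 10^(7.24/10) = 5.297, G_3 = 10^(−6.19/10) = 0.2404
  Stage 4: F_4 = 10^(7.97/10) = 6.266, G_4 = 10^(16.1/10) = 40.74
Friis cascade:
  F = 3.622 + (1.352 − 1)/0.2761 + (5.297 − 1)/20.00 + (6.266 − 1)/4.808 = 6.208
NF = 10 log₁₀(6.208) = 7.93 dB

7.93 dB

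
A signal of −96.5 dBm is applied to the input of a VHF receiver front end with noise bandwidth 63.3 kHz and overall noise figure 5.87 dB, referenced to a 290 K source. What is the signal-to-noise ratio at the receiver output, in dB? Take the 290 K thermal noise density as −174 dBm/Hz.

Noise floor: N = −174 + 10 log₁₀(B) + NF
10 log₁₀(6.33×10⁴) = 48.01 dB
N = −174 + 48.01 + 5.87 = −120.12 dBm
SNR = P_sig − N = −96.5 − (−120.12) = 23.62 dB → 23.6 dB

23.6 dB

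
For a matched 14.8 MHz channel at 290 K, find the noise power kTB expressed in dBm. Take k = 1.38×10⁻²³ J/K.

P_n = kTB = 1.38×10⁻²³ × 290 × 1.48×10⁷ = 5.92×10⁻¹⁴ W
In dBm: 10 log₁₀(5.92×10⁻¹⁴ / 10⁻³) = −102.3 dBm

−102.3 dBm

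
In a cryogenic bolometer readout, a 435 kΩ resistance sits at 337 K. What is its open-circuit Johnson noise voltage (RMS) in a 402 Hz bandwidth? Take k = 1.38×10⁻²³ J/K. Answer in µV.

V_n = √(4kTRB)
4kTRB = 4 × 1.38×10⁻²³ × 337 × 4.35×10⁵ × 4.02×10² = 3.25×10⁻¹² V²
V_n = √(3.25×10⁻¹²) = 1.80×10⁻⁶ V = 1.80 µV

1.80 µV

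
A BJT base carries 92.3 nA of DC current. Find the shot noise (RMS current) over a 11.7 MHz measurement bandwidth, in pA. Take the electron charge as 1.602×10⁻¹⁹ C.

I_n = √(2qI·B)
2qI·B = 2 × 1.602×10⁻¹⁹ × 9.23×10⁻⁸ × 1.17×10⁷ = 3.46×10⁻¹⁹ A²
I_n = √(3.46×10⁻¹⁹) = 5.88×10⁻¹⁰ A = 588 pA

588 pA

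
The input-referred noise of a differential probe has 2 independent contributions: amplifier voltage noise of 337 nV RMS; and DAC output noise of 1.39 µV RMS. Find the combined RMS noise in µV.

1.43 µV

Uncorrelated sources add in power (mean-square): V_tot = √(ΣV_i²)
V_tot = √[(3.37×10⁻⁷)² + (1.39×10⁻⁶)²] = 1.43×10⁻⁶ V = 1.43 µV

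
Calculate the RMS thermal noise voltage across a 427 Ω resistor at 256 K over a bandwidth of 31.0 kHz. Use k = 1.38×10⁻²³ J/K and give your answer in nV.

V_n = √(4kTRB)
4kTRB = 4 × 1.38×10⁻²³ × 256 × 4.27×10² × 3.10×10⁴ = 1.87×10⁻¹³ V²
V_n = √(1.87×10⁻¹³) = 4.32×10⁻⁷ V = 432 nV

432 nV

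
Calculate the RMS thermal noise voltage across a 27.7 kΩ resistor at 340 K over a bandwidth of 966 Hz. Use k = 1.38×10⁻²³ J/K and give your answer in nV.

709 nV

V_n = √(4kTRB)
4kTRB = 4 × 1.38×10⁻²³ × 340 × 2.77×10⁴ × 9.66×10² = 5.02×10⁻¹³ V²
V_n = √(5.02×10⁻¹³) = 7.09×10⁻⁷ V = 709 nV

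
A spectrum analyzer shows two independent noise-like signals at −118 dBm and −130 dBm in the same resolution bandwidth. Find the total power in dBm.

Convert to linear, add, convert back:
P₁ = 1.58×10⁻¹⁵ W, P₂ = 1.00×10⁻¹⁶ W
P_tot = 1.68×10⁻¹⁵ W → 10 log₁₀(P_tot / 10⁻³) = −117.7 dBm

−117.7 dBm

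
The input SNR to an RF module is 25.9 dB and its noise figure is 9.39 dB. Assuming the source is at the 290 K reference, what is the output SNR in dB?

16.51 dB

By definition F = SNR_in/SNR_out, so in dB: SNR_out = SNR_in − NF
SNR_out = 25.9 − 9.39 = 16.51 dB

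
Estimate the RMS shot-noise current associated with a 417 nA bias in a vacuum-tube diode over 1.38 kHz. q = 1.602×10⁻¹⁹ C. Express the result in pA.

13.6 pA

I_n = √(2qI·B)
2qI·B = 2 × 1.602×10⁻¹⁹ × 4.17×10⁻⁷ × 1.38×10³ = 1.84×10⁻²² A²
I_n = √(1.84×10⁻²²) = 1.36×10⁻¹¹ A = 13.6 pA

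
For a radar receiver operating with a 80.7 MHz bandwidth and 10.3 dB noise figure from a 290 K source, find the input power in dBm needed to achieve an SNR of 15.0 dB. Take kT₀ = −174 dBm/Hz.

Sensitivity = −174 + 10 log₁₀(B) + NF + SNR_min
= −174 + 79.07 + 10.3 + 15.0
= −69.63 dBm → −69.6 dBm

−69.6 dBm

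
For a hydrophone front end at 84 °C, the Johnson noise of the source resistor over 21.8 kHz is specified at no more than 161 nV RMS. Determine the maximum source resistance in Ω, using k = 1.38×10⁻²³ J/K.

60.3 Ω

T = 84 °C + 273.15 = 357.15 K
Johnson–Nyquist: V_n = √(4kTRB) ⇒ R = V_n² / (4kTB)
4kTB = 4 × 1.38×10⁻²³ × 357.15 × 2.18×10⁴ = 4.30×10⁻¹⁶
R = (1.61×10⁻⁷)² / 4.30×10⁻¹⁶ = 6.03×10¹ Ω = 60.3 Ω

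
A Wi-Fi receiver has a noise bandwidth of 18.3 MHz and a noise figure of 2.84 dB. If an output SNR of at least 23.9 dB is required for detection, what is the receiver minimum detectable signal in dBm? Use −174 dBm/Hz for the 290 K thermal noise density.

Sensitivity = −174 + 10 log₁₀(B) + NF + SNR_min
= −174 + 72.62 + 2.84 + 23.9
= −74.64 dBm → −74.6 dBm

−74.6 dBm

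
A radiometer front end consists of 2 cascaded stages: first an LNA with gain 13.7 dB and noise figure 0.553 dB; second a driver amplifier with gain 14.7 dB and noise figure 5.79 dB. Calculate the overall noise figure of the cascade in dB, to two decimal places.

0.99 dB

Convert to linear (a loss of L dB is a gain of −L dB): F_i = 10^(NF_i/10), G_i = 10^(G_i,dB/10)
  Stage 1: F_1 = 10^(0.553/10) = 1.136, G_1 = 10^(13.7/10) = 23.44
  Stage 2: F_2 = 10^(5.79/10) = 3.793, G_2 = 10^(14.7/10) = 29.51
Friis cascade:
  F = 1.136 + (3.793 − 1)/23.44 = 1.255
NF = 10 log₁₀(1.255) = 0.99 dB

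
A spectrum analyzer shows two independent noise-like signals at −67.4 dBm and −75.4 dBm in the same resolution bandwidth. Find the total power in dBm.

−66.8 dBm

Convert to linear, add, convert back:
P₁ = 1.82×10⁻¹⁰ W, P₂ = 2.88×10⁻¹¹ W
P_tot = 2.11×10⁻¹⁰ W → 10 log₁₀(P_tot / 10⁻³) = −66.8 dBm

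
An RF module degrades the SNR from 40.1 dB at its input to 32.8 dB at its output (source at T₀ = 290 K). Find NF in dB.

NF (dB) = SNR_in(dB) − SNR_out(dB) when the source is at T₀
NF = 40.1 − 32.8 = 7.3 dB

7.3 dB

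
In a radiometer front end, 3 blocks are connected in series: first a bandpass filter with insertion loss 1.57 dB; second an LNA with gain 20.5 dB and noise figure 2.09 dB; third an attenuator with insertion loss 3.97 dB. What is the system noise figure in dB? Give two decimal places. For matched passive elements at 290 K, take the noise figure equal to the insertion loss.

Convert to linear (a loss of L dB is a gain of −L dB): F_i = 10^(NF_i/10), G_i = 10^(G_i,dB/10)
  Stage 1: F_1 = 10^(1.57/10) = 1.435, G_1 = 10^(−1.57/10) = 0.6966
  Stage 2: F_2 = 10^(2.09/10) = 1.618, G_2 = 10^(20.5/10) = 112.2
  Stage 3: F_3 = 10^(3.97/10) = 2.495, G_3 = 10^(−3.97/10) = 0.4009
Friis cascade:
  F = 1.435 + (1.618 − 1)/0.6966 + (2.495 − 1)/78.16 = 2.342
NF = 10 log₁₀(2.342) = 3.70 dB

3.70 dB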